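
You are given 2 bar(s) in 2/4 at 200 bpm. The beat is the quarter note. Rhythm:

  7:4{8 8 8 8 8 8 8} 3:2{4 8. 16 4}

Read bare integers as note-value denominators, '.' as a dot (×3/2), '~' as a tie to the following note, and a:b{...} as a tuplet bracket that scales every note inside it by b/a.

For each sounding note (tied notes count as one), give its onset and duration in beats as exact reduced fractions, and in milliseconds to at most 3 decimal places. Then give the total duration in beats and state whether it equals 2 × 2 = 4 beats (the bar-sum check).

1) 0.0ms=0b +85.714ms=2/7b
2) 85.714ms=2/7b +85.714ms=2/7b
3) 171.429ms=4/7b +85.714ms=2/7b
4) 257.143ms=6/7b +85.714ms=2/7b
5) 342.857ms=8/7b +85.714ms=2/7b
6) 428.571ms=10/7b +85.714ms=2/7b
7) 514.286ms=12/7b +85.714ms=2/7b
8) 600.0ms=2b +200.0ms=2/3b
9) 800.0ms=8/3b +150.0ms=1/2b
10) 950.0ms=19/6b +50.0ms=1/6b
11) 1000.0ms=10/3b +200.0ms=2/3b
Σ=4b of 4 (200bpm 2/4) — PASS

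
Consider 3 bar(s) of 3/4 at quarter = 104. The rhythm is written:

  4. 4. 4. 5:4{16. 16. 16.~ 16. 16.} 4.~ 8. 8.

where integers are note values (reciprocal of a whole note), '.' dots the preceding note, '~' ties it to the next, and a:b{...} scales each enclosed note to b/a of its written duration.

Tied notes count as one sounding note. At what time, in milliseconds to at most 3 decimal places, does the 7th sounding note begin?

note 7 onset = 57/10b = 3288.462ms

1. 0.0ms @ 0 + 865.385ms (3/2)
2. 865.385ms @ 3/2 + 865.385ms (3/2)
3. 1730.769ms @ 3 + 865.385ms (3/2)
4. 2596.154ms @ 9/2 + 173.077ms (3/10)
5. 2769.231ms @ 24/5 + 173.077ms (3/10)
6. 2942.308ms @ 51/10 + 346.154ms (3/5)
7. 3288.462ms @ 57/10 + 173.077ms (3/10)
8. 3461.538ms @ 6 + 1298.077ms (9/4)
9. 4759.615ms @ 33/4 + 432.692ms (3/4)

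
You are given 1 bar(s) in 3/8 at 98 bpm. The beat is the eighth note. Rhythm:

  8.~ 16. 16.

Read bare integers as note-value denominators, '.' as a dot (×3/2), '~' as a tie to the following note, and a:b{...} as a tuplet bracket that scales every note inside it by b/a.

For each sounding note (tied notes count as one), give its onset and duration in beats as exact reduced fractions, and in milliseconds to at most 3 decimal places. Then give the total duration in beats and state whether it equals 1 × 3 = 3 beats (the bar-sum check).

1) 0.0ms=0b +1377.551ms=9/4b
2) 1377.551ms=9/4b +459.184ms=3/4b
Σ=3b of 3 (98bpm 3/8) — PASS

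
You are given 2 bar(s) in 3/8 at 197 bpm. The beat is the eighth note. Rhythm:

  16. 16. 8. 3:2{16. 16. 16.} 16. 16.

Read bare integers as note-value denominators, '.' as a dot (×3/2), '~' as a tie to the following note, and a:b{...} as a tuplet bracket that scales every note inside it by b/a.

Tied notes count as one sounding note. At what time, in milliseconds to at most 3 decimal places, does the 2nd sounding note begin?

note 2 onset = 3/4b = 228.426ms

1. 0.0ms @ 0 + 228.426ms (3/4)
2. 228.426ms @ 3/4 + 228.426ms (3/4)
3. 456.853ms @ 3/2 + 456.853ms (3/2)
4. 913.706ms @ 3 + 152.284ms (1/2)
5. 1065.99ms @ 7/2 + 152.284ms (1/2)
6. 1218.274ms @ 4 + 152.284ms (1/2)
7. 1370.558ms @ 9/2 + 228.426ms (3/4)
8. 1598.985ms @ 21/4 + 228.426ms (3/4)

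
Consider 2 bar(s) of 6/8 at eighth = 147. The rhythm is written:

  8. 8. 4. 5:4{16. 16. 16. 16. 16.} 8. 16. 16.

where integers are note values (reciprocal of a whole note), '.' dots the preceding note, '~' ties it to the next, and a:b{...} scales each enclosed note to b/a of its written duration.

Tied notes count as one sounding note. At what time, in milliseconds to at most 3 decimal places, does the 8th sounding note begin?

note 8 onset = 42/5b = 3428.571ms

1. 0.0ms @ 0 + 612.245ms (3/2)
2. 612.245ms @ 3/2 + 612.245ms (3/2)
3. 1224.49ms @ 3 + 1224.49ms (3)
4. 2448.98ms @ 6 + 244.898ms (3/5)
5. 2693.878ms @ 33/5 + 244.898ms (3/5)
6. 2938.776ms @ 36/5 + 244.898ms (3/5)
7. 3183.673ms @ 39/5 + 244.898ms (3/5)
8. 3428.571ms @ 42/5 + 244.898ms (3/5)
9. 3673.469ms @ 9 + 612.245ms (3/2)
10. 4285.714ms @ 21/2 + 306.122ms (3/4)
11. 4591.837ms @ 45/4 + 306.122ms (3/4)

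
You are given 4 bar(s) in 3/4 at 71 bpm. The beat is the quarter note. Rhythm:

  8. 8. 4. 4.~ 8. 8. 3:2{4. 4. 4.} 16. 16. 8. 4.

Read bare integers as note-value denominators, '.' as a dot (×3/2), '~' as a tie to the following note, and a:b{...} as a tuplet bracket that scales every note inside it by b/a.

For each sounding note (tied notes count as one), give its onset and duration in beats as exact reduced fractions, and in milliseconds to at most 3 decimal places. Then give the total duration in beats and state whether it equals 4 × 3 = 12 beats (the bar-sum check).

1) 0.0ms=0b +633.803ms=3/4b
2) 633.803ms=3/4b +633.803ms=3/4b
3) 1267.606ms=3/2b +1267.606ms=3/2b
4) 2535.211ms=3b +1901.408ms=9/4b
5) 4436.62ms=21/4b +633.803ms=3/4b
6) 5070.423ms=6b +845.07ms=1b
7) 5915.493ms=7b +845.07ms=1b
8) 6760.563ms=8b +845.07ms=1b
9) 7605.634ms=9b +316.901ms=3/8b
10) 7922.535ms=75/8b +316.901ms=3/8b
11) 8239.437ms=39/4b +633.803ms=3/4b
12) 8873.239ms=21/2b +1267.606ms=3/2b
Σ=12b of 12 (71bpm 3/4) — PASS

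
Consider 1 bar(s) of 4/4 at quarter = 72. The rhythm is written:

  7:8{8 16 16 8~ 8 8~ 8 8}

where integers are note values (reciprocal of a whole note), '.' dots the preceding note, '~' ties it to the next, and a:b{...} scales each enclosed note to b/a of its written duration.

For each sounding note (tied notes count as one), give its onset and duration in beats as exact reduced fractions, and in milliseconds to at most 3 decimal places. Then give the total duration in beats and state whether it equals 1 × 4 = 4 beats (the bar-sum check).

1) 0.0ms=0b +476.19ms=4/7b
2) 476.19ms=4/7b +238.095ms=2/7b
3) 714.286ms=6/7b +238.095ms=2/7b
4) 952.381ms=8/7b +952.381ms=8/7b
5) 1904.762ms=16/7b +952.381ms=8/7b
6) 2857.143ms=24/7b +476.19ms=4/7b
Σ=4b of 4 (72bpm 4/4) — PASS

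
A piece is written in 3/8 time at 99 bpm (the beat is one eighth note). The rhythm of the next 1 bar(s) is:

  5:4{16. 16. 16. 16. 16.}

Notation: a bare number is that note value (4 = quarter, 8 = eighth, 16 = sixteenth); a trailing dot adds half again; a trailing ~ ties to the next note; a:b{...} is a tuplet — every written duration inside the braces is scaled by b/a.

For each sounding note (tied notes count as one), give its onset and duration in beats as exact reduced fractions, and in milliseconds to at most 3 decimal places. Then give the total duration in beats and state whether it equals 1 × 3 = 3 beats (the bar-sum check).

1) 0.0ms=0b +363.636ms=3/5b
2) 363.636ms=3/5b +363.636ms=3/5b
3) 727.273ms=6/5b +363.636ms=3/5b
4) 1090.909ms=9/5b +363.636ms=3/5b
5) 1454.545ms=12/5b +363.636ms=3/5b
Σ=3b of 3 (99bpm 3/8) — PASS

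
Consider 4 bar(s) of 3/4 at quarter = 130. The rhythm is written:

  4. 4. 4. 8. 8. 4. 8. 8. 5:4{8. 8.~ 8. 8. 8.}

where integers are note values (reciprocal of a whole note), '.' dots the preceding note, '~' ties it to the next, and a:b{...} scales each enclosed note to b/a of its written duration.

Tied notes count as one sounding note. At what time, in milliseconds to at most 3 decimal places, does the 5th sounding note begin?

1. 0.0ms @ 0 + 692.308ms (3/2)
2. 692.308ms @ 3/2 + 692.308ms (3/2)
3. 1384.615ms @ 3 + 692.308ms (3/2)
4. 2076.923ms @ 9/2 + 346.154ms (3/4)
5. 2423.077ms @ 21/4 + 346.154ms (3/4)
6. 2769.231ms @ 6 + 692.308ms (3/2)
7. 3461.538ms @ 15/2 + 346.154ms (3/4)
8. 3807.692ms @ 33/4 + 346.154ms (3/4)
9. 4153.846ms @ 9 + 276.923ms (3/5)
10. 4430.769ms @ 48/5 + 553.846ms (6/5)
11. 4984.615ms @ 54/5 + 276.923ms (3/5)
12. 5261.538ms @ 57/5 + 276.923ms (3/5)

note 5 onset = 21/4b = 2423.077ms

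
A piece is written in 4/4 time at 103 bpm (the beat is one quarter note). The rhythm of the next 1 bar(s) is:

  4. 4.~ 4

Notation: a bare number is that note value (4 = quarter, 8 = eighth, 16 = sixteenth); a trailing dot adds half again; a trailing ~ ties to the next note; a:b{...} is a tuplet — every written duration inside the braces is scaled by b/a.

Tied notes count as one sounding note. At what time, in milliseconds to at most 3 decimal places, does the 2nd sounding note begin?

note 2 onset = 3/2b = 873.786ms

1. 0.0ms @ 0 + 873.786ms (3/2)
2. 873.786ms @ 3/2 + 1456.311ms (5/2)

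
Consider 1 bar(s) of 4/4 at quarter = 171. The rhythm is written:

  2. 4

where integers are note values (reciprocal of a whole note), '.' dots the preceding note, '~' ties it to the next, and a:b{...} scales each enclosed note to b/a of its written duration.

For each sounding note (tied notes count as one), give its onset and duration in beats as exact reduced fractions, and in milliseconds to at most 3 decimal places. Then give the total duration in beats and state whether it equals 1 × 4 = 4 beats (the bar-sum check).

1) 0.0ms=0b +1052.632ms=3b
2) 1052.632ms=3b +350.877ms=1b
Σ=4b of 4 (171bpm 4/4) — PASS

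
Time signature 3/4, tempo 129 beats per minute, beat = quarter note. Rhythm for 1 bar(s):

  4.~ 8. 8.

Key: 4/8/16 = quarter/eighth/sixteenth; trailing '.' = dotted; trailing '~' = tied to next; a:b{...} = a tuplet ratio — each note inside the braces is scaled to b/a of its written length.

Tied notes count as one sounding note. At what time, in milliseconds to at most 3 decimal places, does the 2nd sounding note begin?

note 2 onset = 9/4b = 1046.512ms

1. 0.0ms @ 0 + 1046.512ms (9/4)
2. 1046.512ms @ 9/4 + 348.837ms (3/4)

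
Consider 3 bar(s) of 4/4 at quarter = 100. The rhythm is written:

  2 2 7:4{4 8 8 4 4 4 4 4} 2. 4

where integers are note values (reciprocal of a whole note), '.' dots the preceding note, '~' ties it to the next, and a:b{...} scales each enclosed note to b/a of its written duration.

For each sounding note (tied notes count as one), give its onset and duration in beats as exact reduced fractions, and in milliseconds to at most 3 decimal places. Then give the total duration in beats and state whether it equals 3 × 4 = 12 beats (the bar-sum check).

1) 0.0ms=0b +1200.0ms=2b
2) 1200.0ms=2b +1200.0ms=2b
3) 2400.0ms=4b +342.857ms=4/7b
4) 2742.857ms=32/7b +171.429ms=2/7b
5) 2914.286ms=34/7b +171.429ms=2/7b
6) 3085.714ms=36/7b +342.857ms=4/7b
7) 3428.571ms=40/7b +342.857ms=4/7b
8) 3771.429ms=44/7b +342.857ms=4/7b
9) 4114.286ms=48/7b +342.857ms=4/7b
10) 4457.143ms=52/7b +342.857ms=4/7b
11) 4800.0ms=8b +1800.0ms=3b
12) 6600.0ms=11b +600.0ms=1b
Σ=12b of 12 (100bpm 4/4) — PASS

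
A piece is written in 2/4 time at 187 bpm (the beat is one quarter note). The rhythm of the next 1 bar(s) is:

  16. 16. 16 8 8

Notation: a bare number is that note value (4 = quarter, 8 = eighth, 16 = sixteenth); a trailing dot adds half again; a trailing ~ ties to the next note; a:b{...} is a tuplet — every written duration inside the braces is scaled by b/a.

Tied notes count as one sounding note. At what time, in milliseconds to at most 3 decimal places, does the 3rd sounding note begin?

note 3 onset = 3/4b = 240.642ms

1. 0.0ms @ 0 + 120.321ms (3/8)
2. 120.321ms @ 3/8 + 120.321ms (3/8)
3. 240.642ms @ 3/4 + 80.214ms (1/4)
4. 320.856ms @ 1 + 160.428ms (1/2)
5. 481.283ms @ 3/2 + 160.428ms (1/2)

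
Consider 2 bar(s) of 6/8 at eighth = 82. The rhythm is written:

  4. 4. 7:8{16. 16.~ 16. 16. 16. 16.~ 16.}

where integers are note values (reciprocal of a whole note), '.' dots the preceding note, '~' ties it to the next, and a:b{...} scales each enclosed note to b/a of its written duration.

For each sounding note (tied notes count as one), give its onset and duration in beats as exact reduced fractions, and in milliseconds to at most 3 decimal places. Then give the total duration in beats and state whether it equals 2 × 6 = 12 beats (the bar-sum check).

1) 0.0ms=0b +2195.122ms=3b
2) 2195.122ms=3b +2195.122ms=3b
3) 4390.244ms=6b +627.178ms=6/7b
4) 5017.422ms=48/7b +1254.355ms=12/7b
5) 6271.777ms=60/7b +627.178ms=6/7b
6) 6898.955ms=66/7b +627.178ms=6/7b
7) 7526.132ms=72/7b +1254.355ms=12/7b
Σ=12b of 12 (82bpm 6/8) — PASS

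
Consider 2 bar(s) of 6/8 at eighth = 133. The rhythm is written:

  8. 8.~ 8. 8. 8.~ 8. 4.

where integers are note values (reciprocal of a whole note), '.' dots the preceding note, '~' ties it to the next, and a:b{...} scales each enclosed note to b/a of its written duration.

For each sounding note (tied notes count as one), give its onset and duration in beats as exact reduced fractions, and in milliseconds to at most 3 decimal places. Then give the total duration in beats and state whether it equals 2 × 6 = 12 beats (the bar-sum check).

1) 0.0ms=0b +676.692ms=3/2b
2) 676.692ms=3/2b +1353.383ms=3b
3) 2030.075ms=9/2b +676.692ms=3/2b
4) 2706.767ms=6b +1353.383ms=3b
5) 4060.15ms=9b +1353.383ms=3b
Σ=12b of 12 (133bpm 6/8) — PASS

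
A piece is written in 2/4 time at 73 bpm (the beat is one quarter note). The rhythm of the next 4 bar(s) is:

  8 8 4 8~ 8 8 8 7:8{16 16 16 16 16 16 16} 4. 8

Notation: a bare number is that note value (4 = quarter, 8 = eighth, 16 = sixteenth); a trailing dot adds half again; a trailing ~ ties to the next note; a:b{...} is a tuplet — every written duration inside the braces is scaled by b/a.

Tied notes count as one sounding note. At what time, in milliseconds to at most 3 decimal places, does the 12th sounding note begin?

1. 0.0ms @ 0 + 410.959ms (1/2)
2. 410.959ms @ 1/2 + 410.959ms (1/2)
3. 821.918ms @ 1 + 821.918ms (1)
4. 1643.836ms @ 2 + 821.918ms (1)
5. 2465.753ms @ 3 + 410.959ms (1/2)
6. 2876.712ms @ 7/2 + 410.959ms (1/2)
7. 3287.671ms @ 4 + 234.834ms (2/7)
8. 3522.505ms @ 30/7 + 234.834ms (2/7)
9. 3757.339ms @ 32/7 + 234.834ms (2/7)
10. 3992.172ms @ 34/7 + 234.834ms (2/7)
11. 4227.006ms @ 36/7 + 234.834ms (2/7)
12. 4461.84ms @ 38/7 + 234.834ms (2/7)
13. 4696.673ms @ 40/7 + 234.834ms (2/7)
14. 4931.507ms @ 6 + 1232.877ms (3/2)
15. 6164.384ms @ 15/2 + 410.959ms (1/2)

note 12 onset = 38/7b = 4461.84ms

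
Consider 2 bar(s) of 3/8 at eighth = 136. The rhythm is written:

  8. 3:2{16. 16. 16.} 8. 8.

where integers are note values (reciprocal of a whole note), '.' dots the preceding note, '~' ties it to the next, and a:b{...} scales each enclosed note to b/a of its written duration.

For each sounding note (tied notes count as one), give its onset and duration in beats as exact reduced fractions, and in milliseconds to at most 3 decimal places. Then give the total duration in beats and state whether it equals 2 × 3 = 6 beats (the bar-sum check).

1) 0.0ms=0b +661.765ms=3/2b
2) 661.765ms=3/2b +220.588ms=1/2b
3) 882.353ms=2b +220.588ms=1/2b
4) 1102.941ms=5/2b +220.588ms=1/2b
5) 1323.529ms=3b +661.765ms=3/2b
6) 1985.294ms=9/2b +661.765ms=3/2b
Σ=6b of 6 (136bpm 3/8) — PASS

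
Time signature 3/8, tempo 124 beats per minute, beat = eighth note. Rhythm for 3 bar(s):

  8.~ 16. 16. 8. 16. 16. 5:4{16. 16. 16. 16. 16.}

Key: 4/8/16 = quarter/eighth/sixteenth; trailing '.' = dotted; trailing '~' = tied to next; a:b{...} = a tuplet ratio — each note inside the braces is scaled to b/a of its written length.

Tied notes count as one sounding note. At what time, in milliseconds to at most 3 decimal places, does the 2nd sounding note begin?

note 2 onset = 9/4b = 1088.71ms

1. 0.0ms @ 0 + 1088.71ms (9/4)
2. 1088.71ms @ 9/4 + 362.903ms (3/4)
3. 1451.613ms @ 3 + 725.806ms (3/2)
4. 2177.419ms @ 9/2 + 362.903ms (3/4)
5. 2540.323ms @ 21/4 + 362.903ms (3/4)
6. 2903.226ms @ 6 + 290.323ms (3/5)
7. 3193.548ms @ 33/5 + 290.323ms (3/5)
8. 3483.871ms @ 36/5 + 290.323ms (3/5)
9. 3774.194ms @ 39/5 + 290.323ms (3/5)
10. 4064.516ms @ 42/5 + 290.323ms (3/5)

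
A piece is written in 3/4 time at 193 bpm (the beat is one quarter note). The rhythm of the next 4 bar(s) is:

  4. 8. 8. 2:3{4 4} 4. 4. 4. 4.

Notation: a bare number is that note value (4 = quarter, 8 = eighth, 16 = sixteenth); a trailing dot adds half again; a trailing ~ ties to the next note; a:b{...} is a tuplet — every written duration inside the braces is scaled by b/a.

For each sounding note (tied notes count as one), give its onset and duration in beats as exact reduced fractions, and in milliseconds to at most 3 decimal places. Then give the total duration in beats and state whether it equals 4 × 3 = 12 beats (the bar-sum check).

1) 0.0ms=0b +466.321ms=3/2b
2) 466.321ms=3/2b +233.161ms=3/4b
3) 699.482ms=9/4b +233.161ms=3/4b
4) 932.642ms=3b +466.321ms=3/2b
5) 1398.964ms=9/2b +466.321ms=3/2b
6) 1865.285ms=6b +466.321ms=3/2b
7) 2331.606ms=15/2b +466.321ms=3/2b
8) 2797.927ms=9b +466.321ms=3/2b
9) 3264.249ms=21/2b +466.321ms=3/2b
Σ=12b of 12 (193bpm 3/4) — PASS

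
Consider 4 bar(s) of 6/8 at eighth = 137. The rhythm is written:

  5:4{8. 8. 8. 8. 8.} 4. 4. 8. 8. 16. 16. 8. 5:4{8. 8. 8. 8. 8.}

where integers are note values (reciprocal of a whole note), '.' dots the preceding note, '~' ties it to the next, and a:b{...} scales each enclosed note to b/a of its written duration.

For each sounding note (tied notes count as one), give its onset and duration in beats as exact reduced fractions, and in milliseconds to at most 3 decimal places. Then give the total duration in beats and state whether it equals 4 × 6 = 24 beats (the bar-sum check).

1) 0.0ms=0b +525.547ms=6/5b
2) 525.547ms=6/5b +525.547ms=6/5b
3) 1051.095ms=12/5b +525.547ms=6/5b
4) 1576.642ms=18/5b +525.547ms=6/5b
5) 2102.19ms=24/5b +525.547ms=6/5b
6) 2627.737ms=6b +1313.869ms=3b
7) 3941.606ms=9b +1313.869ms=3b
8) 5255.474ms=12b +656.934ms=3/2b
9) 5912.409ms=27/2b +656.934ms=3/2b
10) 6569.343ms=15b +328.467ms=3/4b
11) 6897.81ms=63/4b +328.467ms=3/4b
12) 7226.277ms=33/2b +656.934ms=3/2b
13) 7883.212ms=18b +525.547ms=6/5b
14) 8408.759ms=96/5b +525.547ms=6/5b
15) 8934.307ms=102/5b +525.547ms=6/5b
16) 9459.854ms=108/5b +525.547ms=6/5b
17) 9985.401ms=114/5b +525.547ms=6/5b
Σ=24b of 24 (137bpm 6/8) — PASS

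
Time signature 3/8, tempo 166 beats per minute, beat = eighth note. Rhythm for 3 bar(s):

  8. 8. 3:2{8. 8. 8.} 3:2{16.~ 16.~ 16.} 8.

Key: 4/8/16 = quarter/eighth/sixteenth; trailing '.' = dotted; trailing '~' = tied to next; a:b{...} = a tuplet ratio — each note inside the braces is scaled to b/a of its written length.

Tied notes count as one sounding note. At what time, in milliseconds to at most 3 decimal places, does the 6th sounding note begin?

1. 0.0ms @ 0 + 542.169ms (3/2)
2. 542.169ms @ 3/2 + 542.169ms (3/2)
3. 1084.337ms @ 3 + 361.446ms (1)
4. 1445.783ms @ 4 + 361.446ms (1)
5. 1807.229ms @ 5 + 361.446ms (1)
6. 2168.675ms @ 6 + 542.169ms (3/2)
7. 2710.843ms @ 15/2 + 542.169ms (3/2)

note 6 onset = 6b = 2168.675ms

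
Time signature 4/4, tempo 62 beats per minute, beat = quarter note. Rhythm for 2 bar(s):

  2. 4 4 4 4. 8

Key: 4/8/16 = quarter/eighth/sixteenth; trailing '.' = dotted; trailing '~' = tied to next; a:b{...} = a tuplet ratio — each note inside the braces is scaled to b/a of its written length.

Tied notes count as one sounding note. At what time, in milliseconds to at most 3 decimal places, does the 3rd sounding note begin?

1. 0.0ms @ 0 + 2903.226ms (3)
2. 2903.226ms @ 3 + 967.742ms (1)
3. 3870.968ms @ 4 + 967.742ms (1)
4. 4838.71ms @ 5 + 967.742ms (1)
5. 5806.452ms @ 6 + 1451.613ms (3/2)
6. 7258.065ms @ 15/2 + 483.871ms (1/2)

note 3 onset = 4b = 3870.968ms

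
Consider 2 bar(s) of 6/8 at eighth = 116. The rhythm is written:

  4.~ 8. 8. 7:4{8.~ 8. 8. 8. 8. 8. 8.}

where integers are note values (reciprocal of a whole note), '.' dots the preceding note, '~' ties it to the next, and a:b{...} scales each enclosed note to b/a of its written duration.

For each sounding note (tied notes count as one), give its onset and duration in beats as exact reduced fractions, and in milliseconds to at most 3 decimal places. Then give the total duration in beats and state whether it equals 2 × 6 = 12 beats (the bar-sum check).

1) 0.0ms=0b +2327.586ms=9/2b
2) 2327.586ms=9/2b +775.862ms=3/2b
3) 3103.448ms=6b +886.7ms=12/7b
4) 3990.148ms=54/7b +443.35ms=6/7b
5) 4433.498ms=60/7b +443.35ms=6/7b
6) 4876.847ms=66/7b +443.35ms=6/7b
7) 5320.197ms=72/7b +443.35ms=6/7b
8) 5763.547ms=78/7b +443.35ms=6/7b
Σ=12b of 12 (116bpm 6/8) — PASS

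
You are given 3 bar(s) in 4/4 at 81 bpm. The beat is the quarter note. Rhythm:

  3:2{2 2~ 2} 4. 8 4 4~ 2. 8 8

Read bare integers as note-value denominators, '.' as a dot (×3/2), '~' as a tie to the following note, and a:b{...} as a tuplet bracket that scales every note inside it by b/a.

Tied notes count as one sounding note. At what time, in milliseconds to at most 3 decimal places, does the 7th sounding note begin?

1. 0.0ms @ 0 + 987.654ms (4/3)
2. 987.654ms @ 4/3 + 1975.309ms (8/3)
3. 2962.963ms @ 4 + 1111.111ms (3/2)
4. 4074.074ms @ 11/2 + 370.37ms (1/2)
5. 4444.444ms @ 6 + 740.741ms (1)
6. 5185.185ms @ 7 + 2962.963ms (4)
7. 8148.148ms @ 11 + 370.37ms (1/2)
8. 8518.519ms @ 23/2 + 370.37ms (1/2)

note 7 onset = 11b = 8148.148ms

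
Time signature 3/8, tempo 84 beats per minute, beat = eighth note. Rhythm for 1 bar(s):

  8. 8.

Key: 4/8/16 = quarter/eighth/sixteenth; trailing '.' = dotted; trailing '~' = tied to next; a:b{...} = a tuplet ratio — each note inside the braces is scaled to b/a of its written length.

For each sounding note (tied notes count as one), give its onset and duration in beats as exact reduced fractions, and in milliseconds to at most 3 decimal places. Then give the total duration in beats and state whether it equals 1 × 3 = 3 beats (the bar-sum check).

1) 0.0ms=0b +1071.429ms=3/2b
2) 1071.429ms=3/2b +1071.429ms=3/2b
Σ=3b of 3 (84bpm 3/8) — PASS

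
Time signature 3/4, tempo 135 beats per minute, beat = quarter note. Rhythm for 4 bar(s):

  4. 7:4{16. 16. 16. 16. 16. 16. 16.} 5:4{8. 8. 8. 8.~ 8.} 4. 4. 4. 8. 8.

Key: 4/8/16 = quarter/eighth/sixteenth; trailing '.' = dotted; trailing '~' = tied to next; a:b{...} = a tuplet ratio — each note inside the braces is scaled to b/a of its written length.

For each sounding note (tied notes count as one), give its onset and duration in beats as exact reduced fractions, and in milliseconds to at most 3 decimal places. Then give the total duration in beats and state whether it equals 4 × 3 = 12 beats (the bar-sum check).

1) 0.0ms=0b +666.667ms=3/2b
2) 666.667ms=3/2b +95.238ms=3/14b
3) 761.905ms=12/7b +95.238ms=3/14b
4) 857.143ms=27/14b +95.238ms=3/14b
5) 952.381ms=15/7b +95.238ms=3/14b
6) 1047.619ms=33/14b +95.238ms=3/14b
7) 1142.857ms=18/7b +95.238ms=3/14b
8) 1238.095ms=39/14b +95.238ms=3/14b
9) 1333.333ms=3b +266.667ms=3/5b
10) 1600.0ms=18/5b +266.667ms=3/5b
11) 1866.667ms=21/5b +266.667ms=3/5b
12) 2133.333ms=24/5b +533.333ms=6/5b
13) 2666.667ms=6b +666.667ms=3/2b
14) 3333.333ms=15/2b +666.667ms=3/2b
15) 4000.0ms=9b +666.667ms=3/2b
16) 4666.667ms=21/2b +333.333ms=3/4b
17) 5000.0ms=45/4b +333.333ms=3/4b
Σ=12b of 12 (135bpm 3/4) — PASS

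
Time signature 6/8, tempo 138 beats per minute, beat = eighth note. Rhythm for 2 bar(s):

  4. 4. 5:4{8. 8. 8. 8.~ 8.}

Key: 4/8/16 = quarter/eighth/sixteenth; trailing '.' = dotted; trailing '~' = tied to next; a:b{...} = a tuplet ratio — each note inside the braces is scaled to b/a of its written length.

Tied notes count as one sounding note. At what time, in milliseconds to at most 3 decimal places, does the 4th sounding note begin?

1. 0.0ms @ 0 + 1304.348ms (3)
2. 1304.348ms @ 3 + 1304.348ms (3)
3. 2608.696ms @ 6 + 521.739ms (6/5)
4. 3130.435ms @ 36/5 + 521.739ms (6/5)
5. 3652.174ms @ 42/5 + 521.739ms (6/5)
6. 4173.913ms @ 48/5 + 1043.478ms (12/5)

note 4 onset = 36/5b = 3130.435ms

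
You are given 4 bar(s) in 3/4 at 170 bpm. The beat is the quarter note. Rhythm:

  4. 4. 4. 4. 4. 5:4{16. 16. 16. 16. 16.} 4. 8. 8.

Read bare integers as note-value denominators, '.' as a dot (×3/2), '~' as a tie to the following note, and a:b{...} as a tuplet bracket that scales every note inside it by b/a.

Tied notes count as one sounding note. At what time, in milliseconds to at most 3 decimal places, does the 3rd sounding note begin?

note 3 onset = 3b = 1058.824ms

1. 0.0ms @ 0 + 529.412ms (3/2)
2. 529.412ms @ 3/2 + 529.412ms (3/2)
3. 1058.824ms @ 3 + 529.412ms (3/2)
4. 1588.235ms @ 9/2 + 529.412ms (3/2)
5. 2117.647ms @ 6 + 529.412ms (3/2)
6. 2647.059ms @ 15/2 + 105.882ms (3/10)
7. 2752.941ms @ 39/5 + 105.882ms (3/10)
8. 2858.824ms @ 81/10 + 105.882ms (3/10)
9. 2964.706ms @ 42/5 + 105.882ms (3/10)
10. 3070.588ms @ 87/10 + 105.882ms (3/10)
11. 3176.471ms @ 9 + 529.412ms (3/2)
12. 3705.882ms @ 21/2 + 264.706ms (3/4)
13. 3970.588ms @ 45/4 + 264.706ms (3/4)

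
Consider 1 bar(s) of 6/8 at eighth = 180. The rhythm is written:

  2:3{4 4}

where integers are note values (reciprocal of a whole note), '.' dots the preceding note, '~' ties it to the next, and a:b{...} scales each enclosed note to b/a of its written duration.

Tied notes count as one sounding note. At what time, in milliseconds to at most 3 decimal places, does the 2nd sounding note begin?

note 2 onset = 3b = 1000.0ms

1. 0.0ms @ 0 + 1000.0ms (3)
2. 1000.0ms @ 3 + 1000.0ms (3)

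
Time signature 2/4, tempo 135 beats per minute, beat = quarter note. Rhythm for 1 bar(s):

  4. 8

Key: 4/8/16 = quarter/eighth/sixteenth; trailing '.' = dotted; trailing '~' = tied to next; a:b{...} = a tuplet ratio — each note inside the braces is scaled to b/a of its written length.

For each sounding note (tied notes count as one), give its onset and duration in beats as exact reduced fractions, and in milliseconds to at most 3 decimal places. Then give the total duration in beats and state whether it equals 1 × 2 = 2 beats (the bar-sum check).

1) 0.0ms=0b +666.667ms=3/2b
2) 666.667ms=3/2b +222.222ms=1/2b
Σ=2b of 2 (135bpm 2/4) — PASS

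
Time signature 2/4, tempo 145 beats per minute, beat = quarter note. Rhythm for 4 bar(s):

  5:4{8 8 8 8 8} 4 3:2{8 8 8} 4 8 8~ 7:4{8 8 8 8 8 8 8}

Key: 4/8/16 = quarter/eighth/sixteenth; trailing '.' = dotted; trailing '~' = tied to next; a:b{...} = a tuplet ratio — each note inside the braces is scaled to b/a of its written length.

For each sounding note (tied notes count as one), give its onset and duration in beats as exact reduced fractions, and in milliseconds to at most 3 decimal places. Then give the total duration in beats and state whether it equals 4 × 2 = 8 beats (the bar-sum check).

1) 0.0ms=0b +165.517ms=2/5b
2) 165.517ms=2/5b +165.517ms=2/5b
3) 331.034ms=4/5b +165.517ms=2/5b
4) 496.552ms=6/5b +165.517ms=2/5b
5) 662.069ms=8/5b +165.517ms=2/5b
6) 827.586ms=2b +413.793ms=1b
7) 1241.379ms=3b +137.931ms=1/3b
8) 1379.31ms=10/3b +137.931ms=1/3b
9) 1517.241ms=11/3b +137.931ms=1/3b
10) 1655.172ms=4b +413.793ms=1b
11) 2068.966ms=5b +206.897ms=1/2b
12) 2275.862ms=11/2b +325.123ms=11/14b
13) 2600.985ms=44/7b +118.227ms=2/7b
14) 2719.212ms=46/7b +118.227ms=2/7b
15) 2837.438ms=48/7b +118.227ms=2/7b
16) 2955.665ms=50/7b +118.227ms=2/7b
17) 3073.892ms=52/7b +118.227ms=2/7b
18) 3192.118ms=54/7b +118.227ms=2/7b
Σ=8b of 8 (145bpm 2/4) — PASS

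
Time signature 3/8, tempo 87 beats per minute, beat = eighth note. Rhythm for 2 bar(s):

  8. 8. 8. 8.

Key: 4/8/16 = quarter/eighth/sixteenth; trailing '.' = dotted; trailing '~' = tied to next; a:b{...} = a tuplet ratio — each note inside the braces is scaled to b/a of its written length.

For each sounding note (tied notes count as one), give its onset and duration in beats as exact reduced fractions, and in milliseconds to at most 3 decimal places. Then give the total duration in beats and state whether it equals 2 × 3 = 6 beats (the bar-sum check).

1) 0.0ms=0b +1034.483ms=3/2b
2) 1034.483ms=3/2b +1034.483ms=3/2b
3) 2068.966ms=3b +1034.483ms=3/2b
4) 3103.448ms=9/2b +1034.483ms=3/2b
Σ=6b of 6 (87bpm 3/8) — PASS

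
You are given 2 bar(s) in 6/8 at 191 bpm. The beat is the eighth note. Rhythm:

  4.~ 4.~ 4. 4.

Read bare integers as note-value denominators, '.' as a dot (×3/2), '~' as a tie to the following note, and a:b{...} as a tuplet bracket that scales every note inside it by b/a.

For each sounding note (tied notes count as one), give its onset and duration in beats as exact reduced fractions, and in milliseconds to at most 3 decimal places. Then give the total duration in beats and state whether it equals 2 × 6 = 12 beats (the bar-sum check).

1) 0.0ms=0b +2827.225ms=9b
2) 2827.225ms=9b +942.408ms=3b
Σ=12b of 12 (191bpm 6/8) — PASS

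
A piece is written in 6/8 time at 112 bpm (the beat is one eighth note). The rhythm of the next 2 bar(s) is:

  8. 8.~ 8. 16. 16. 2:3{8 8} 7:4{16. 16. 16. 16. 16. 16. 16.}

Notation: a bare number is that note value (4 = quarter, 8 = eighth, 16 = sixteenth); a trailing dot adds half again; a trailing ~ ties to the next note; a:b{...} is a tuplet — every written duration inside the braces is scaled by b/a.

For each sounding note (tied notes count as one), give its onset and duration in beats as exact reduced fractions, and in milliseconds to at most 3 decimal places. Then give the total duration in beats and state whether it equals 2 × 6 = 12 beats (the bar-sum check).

1) 0.0ms=0b +803.571ms=3/2b
2) 803.571ms=3/2b +1607.143ms=3b
3) 2410.714ms=9/2b +401.786ms=3/4b
4) 2812.5ms=21/4b +401.786ms=3/4b
5) 3214.286ms=6b +803.571ms=3/2b
6) 4017.857ms=15/2b +803.571ms=3/2b
7) 4821.429ms=9b +229.592ms=3/7b
8) 5051.02ms=66/7b +229.592ms=3/7b
9) 5280.612ms=69/7b +229.592ms=3/7b
10) 5510.204ms=72/7b +229.592ms=3/7b
11) 5739.796ms=75/7b +229.592ms=3/7b
12) 5969.388ms=78/7b +229.592ms=3/7b
13) 6198.98ms=81/7b +229.592ms=3/7b
Σ=12b of 12 (112bpm 6/8) — PASS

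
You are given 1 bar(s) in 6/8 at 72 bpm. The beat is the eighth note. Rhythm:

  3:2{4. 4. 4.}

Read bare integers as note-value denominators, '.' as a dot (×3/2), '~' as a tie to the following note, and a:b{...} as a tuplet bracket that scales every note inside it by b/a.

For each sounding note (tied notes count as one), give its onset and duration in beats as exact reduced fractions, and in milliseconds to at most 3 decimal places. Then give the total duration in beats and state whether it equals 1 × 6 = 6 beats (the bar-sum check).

1) 0.0ms=0b +1666.667ms=2b
2) 1666.667ms=2b +1666.667ms=2b
3) 3333.333ms=4b +1666.667ms=2b
Σ=6b of 6 (72bpm 6/8) — PASS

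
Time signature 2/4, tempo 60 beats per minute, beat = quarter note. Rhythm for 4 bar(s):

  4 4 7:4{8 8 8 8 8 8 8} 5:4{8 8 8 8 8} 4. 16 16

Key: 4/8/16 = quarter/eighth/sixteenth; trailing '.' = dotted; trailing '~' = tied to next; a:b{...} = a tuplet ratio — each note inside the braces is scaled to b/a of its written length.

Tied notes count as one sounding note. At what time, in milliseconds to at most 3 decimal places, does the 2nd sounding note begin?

1. 0.0ms @ 0 + 1000.0ms (1)
2. 1000.0ms @ 1 + 1000.0ms (1)
3. 2000.0ms @ 2 + 285.714ms (2/7)
4. 2285.714ms @ 16/7 + 285.714ms (2/7)
5. 2571.429ms @ 18/7 + 285.714ms (2/7)
6. 2857.143ms @ 20/7 + 285.714ms (2/7)
7. 3142.857ms @ 22/7 + 285.714ms (2/7)
8. 3428.571ms @ 24/7 + 285.714ms (2/7)
9. 3714.286ms @ 26/7 + 285.714ms (2/7)
10. 4000.0ms @ 4 + 400.0ms (2/5)
11. 4400.0ms @ 22/5 + 400.0ms (2/5)
12. 4800.0ms @ 24/5 + 400.0ms (2/5)
13. 5200.0ms @ 26/5 + 400.0ms (2/5)
14. 5600.0ms @ 28/5 + 400.0ms (2/5)
15. 6000.0ms @ 6 + 1500.0ms (3/2)
16. 7500.0ms @ 15/2 + 250.0ms (1/4)
17. 7750.0ms @ 31/4 + 250.0ms (1/4)

note 2 onset = 1b = 1000.0ms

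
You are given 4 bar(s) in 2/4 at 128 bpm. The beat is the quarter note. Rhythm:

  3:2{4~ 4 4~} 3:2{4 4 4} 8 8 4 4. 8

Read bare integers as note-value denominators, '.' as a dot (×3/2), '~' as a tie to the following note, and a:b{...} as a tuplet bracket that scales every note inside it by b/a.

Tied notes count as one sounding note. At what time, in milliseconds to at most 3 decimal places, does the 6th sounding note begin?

1. 0.0ms @ 0 + 625.0ms (4/3)
2. 625.0ms @ 4/3 + 625.0ms (4/3)
3. 1250.0ms @ 8/3 + 312.5ms (2/3)
4. 1562.5ms @ 10/3 + 312.5ms (2/3)
5. 1875.0ms @ 4 + 234.375ms (1/2)
6. 2109.375ms @ 9/2 + 234.375ms (1/2)
7. 2343.75ms @ 5 + 468.75ms (1)
8. 2812.5ms @ 6 + 703.125ms (3/2)
9. 3515.625ms @ 15/2 + 234.375ms (1/2)

note 6 onset = 9/2b = 2109.375ms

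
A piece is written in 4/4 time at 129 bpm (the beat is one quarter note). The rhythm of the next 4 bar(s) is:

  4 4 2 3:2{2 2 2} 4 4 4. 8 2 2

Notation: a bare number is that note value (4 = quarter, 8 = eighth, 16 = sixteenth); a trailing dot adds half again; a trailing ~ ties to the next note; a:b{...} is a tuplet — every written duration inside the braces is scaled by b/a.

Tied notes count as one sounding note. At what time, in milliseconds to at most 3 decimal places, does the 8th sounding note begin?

note 8 onset = 9b = 4186.047ms

1. 0.0ms @ 0 + 465.116ms (1)
2. 465.116ms @ 1 + 465.116ms (1)
3. 930.233ms @ 2 + 930.233ms (2)
4. 1860.465ms @ 4 + 620.155ms (4/3)
5. 2480.62ms @ 16/3 + 620.155ms (4/3)
6. 3100.775ms @ 20/3 + 620.155ms (4/3)
7. 3720.93ms @ 8 + 465.116ms (1)
8. 4186.047ms @ 9 + 465.116ms (1)
9. 4651.163ms @ 10 + 697.674ms (3/2)
10. 5348.837ms @ 23/2 + 232.558ms (1/2)
11. 5581.395ms @ 12 + 930.233ms (2)
12. 6511.628ms @ 14 + 930.233ms (2)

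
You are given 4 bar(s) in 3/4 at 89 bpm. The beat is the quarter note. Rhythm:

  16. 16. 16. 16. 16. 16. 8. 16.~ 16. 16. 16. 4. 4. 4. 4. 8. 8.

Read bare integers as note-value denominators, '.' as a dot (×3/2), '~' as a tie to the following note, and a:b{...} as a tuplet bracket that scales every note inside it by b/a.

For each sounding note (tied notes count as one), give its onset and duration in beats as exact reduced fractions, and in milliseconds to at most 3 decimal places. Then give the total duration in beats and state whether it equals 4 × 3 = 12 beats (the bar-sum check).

1) 0.0ms=0b +252.809ms=3/8b
2) 252.809ms=3/8b +252.809ms=3/8b
3) 505.618ms=3/4b +252.809ms=3/8b
4) 758.427ms=9/8b +252.809ms=3/8b
5) 1011.236ms=3/2b +252.809ms=3/8b
6) 1264.045ms=15/8b +252.809ms=3/8b
7) 1516.854ms=9/4b +505.618ms=3/4b
8) 2022.472ms=3b +505.618ms=3/4b
9) 2528.09ms=15/4b +252.809ms=3/8b
10) 2780.899ms=33/8b +252.809ms=3/8b
11) 3033.708ms=9/2b +1011.236ms=3/2b
12) 4044.944ms=6b +1011.236ms=3/2b
13) 5056.18ms=15/2b +1011.236ms=3/2b
14) 6067.416ms=9b +1011.236ms=3/2b
15) 7078.652ms=21/2b +505.618ms=3/4b
16) 7584.27ms=45/4b +505.618ms=3/4b
Σ=12b of 12 (89bpm 3/4) — PASS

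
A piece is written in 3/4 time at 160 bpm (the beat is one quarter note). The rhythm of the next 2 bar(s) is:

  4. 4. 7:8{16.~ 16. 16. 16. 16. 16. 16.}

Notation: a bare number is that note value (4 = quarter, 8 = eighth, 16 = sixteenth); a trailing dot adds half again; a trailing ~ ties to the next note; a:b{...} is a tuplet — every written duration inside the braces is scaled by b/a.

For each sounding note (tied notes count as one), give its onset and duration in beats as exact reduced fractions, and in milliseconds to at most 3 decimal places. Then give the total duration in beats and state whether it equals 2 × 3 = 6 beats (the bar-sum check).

1) 0.0ms=0b +562.5ms=3/2b
2) 562.5ms=3/2b +562.5ms=3/2b
3) 1125.0ms=3b +321.429ms=6/7b
4) 1446.429ms=27/7b +160.714ms=3/7b
5) 1607.143ms=30/7b +160.714ms=3/7b
6) 1767.857ms=33/7b +160.714ms=3/7b
7) 1928.571ms=36/7b +160.714ms=3/7b
8) 2089.286ms=39/7b +160.714ms=3/7b
Σ=6b of 6 (160bpm 3/4) — PASS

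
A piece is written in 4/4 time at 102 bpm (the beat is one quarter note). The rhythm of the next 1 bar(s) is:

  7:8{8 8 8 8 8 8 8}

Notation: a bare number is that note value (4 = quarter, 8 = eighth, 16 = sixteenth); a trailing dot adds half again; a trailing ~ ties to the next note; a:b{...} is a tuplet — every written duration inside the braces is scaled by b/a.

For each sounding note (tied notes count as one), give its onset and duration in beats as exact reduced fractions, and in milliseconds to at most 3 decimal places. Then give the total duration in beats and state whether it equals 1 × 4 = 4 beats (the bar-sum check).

1) 0.0ms=0b +336.134ms=4/7b
2) 336.134ms=4/7b +336.134ms=4/7b
3) 672.269ms=8/7b +336.134ms=4/7b
4) 1008.403ms=12/7b +336.134ms=4/7b
5) 1344.538ms=16/7b +336.134ms=4/7b
6) 1680.672ms=20/7b +336.134ms=4/7b
7) 2016.807ms=24/7b +336.134ms=4/7b
Σ=4b of 4 (102bpm 4/4) — PASS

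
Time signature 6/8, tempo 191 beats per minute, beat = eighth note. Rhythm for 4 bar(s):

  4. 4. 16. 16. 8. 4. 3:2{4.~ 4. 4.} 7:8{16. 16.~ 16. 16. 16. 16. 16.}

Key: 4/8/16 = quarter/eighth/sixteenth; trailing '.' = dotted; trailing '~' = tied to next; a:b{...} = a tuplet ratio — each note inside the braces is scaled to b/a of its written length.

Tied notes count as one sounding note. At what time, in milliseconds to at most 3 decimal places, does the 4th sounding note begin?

1. 0.0ms @ 0 + 942.408ms (3)
2. 942.408ms @ 3 + 942.408ms (3)
3. 1884.817ms @ 6 + 235.602ms (3/4)
4. 2120.419ms @ 27/4 + 235.602ms (3/4)
5. 2356.021ms @ 15/2 + 471.204ms (3/2)
6. 2827.225ms @ 9 + 942.408ms (3)
7. 3769.634ms @ 12 + 1256.545ms (4)
8. 5026.178ms @ 16 + 628.272ms (2)
9. 5654.45ms @ 18 + 269.26ms (6/7)
10. 5923.71ms @ 132/7 + 538.519ms (12/7)
11. 6462.229ms @ 144/7 + 269.26ms (6/7)
12. 6731.488ms @ 150/7 + 269.26ms (6/7)
13. 7000.748ms @ 156/7 + 269.26ms (6/7)
14. 7270.007ms @ 162/7 + 269.26ms (6/7)

note 4 onset = 27/4b = 2120.419ms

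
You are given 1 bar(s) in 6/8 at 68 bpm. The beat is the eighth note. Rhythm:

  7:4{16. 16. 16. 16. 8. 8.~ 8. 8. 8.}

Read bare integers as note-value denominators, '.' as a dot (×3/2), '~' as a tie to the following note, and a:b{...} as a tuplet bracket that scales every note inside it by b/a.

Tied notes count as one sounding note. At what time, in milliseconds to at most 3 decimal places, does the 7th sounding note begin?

note 7 onset = 30/7b = 3781.513ms

1. 0.0ms @ 0 + 378.151ms (3/7)
2. 378.151ms @ 3/7 + 378.151ms (3/7)
3. 756.303ms @ 6/7 + 378.151ms (3/7)
4. 1134.454ms @ 9/7 + 378.151ms (3/7)
5. 1512.605ms @ 12/7 + 756.303ms (6/7)
6. 2268.908ms @ 18/7 + 1512.605ms (12/7)
7. 3781.513ms @ 30/7 + 756.303ms (6/7)
8. 4537.815ms @ 36/7 + 756.303ms (6/7)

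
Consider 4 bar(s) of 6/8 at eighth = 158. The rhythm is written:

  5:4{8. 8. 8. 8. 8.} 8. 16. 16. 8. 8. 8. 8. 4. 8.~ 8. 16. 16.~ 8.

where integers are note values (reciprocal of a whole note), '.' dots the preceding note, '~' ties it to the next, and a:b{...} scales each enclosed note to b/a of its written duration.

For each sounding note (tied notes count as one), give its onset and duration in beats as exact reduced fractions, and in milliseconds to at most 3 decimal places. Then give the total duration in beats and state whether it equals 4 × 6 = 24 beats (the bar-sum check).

1) 0.0ms=0b +455.696ms=6/5b
2) 455.696ms=6/5b +455.696ms=6/5b
3) 911.392ms=12/5b +455.696ms=6/5b
4) 1367.089ms=18/5b +455.696ms=6/5b
5) 1822.785ms=24/5b +455.696ms=6/5b
6) 2278.481ms=6b +569.62ms=3/2b
7) 2848.101ms=15/2b +284.81ms=3/4b
8) 3132.911ms=33/4b +284.81ms=3/4b
9) 3417.722ms=9b +569.62ms=3/2b
10) 3987.342ms=21/2b +569.62ms=3/2b
11) 4556.962ms=12b +569.62ms=3/2b
12) 5126.582ms=27/2b +569.62ms=3/2b
13) 5696.203ms=15b +1139.241ms=3b
14) 6835.443ms=18b +1139.241ms=3b
15) 7974.684ms=21b +284.81ms=3/4b
16) 8259.494ms=87/4b +854.43ms=9/4b
Σ=24b of 24 (158bpm 6/8) — PASS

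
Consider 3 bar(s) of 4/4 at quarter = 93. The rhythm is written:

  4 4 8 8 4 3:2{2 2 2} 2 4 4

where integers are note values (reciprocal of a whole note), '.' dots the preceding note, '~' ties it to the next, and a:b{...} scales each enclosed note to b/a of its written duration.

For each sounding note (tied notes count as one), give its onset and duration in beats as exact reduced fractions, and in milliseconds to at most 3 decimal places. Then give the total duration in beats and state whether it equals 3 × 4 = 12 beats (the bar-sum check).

1) 0.0ms=0b +645.161ms=1b
2) 645.161ms=1b +645.161ms=1b
3) 1290.323ms=2b +322.581ms=1/2b
4) 1612.903ms=5/2b +322.581ms=1/2b
5) 1935.484ms=3b +645.161ms=1b
6) 2580.645ms=4b +860.215ms=4/3b
7) 3440.86ms=16/3b +860.215ms=4/3b
8) 4301.075ms=20/3b +860.215ms=4/3b
9) 5161.29ms=8b +1290.323ms=2b
10) 6451.613ms=10b +645.161ms=1b
11) 7096.774ms=11b +645.161ms=1b
Σ=12b of 12 (93bpm 4/4) — PASS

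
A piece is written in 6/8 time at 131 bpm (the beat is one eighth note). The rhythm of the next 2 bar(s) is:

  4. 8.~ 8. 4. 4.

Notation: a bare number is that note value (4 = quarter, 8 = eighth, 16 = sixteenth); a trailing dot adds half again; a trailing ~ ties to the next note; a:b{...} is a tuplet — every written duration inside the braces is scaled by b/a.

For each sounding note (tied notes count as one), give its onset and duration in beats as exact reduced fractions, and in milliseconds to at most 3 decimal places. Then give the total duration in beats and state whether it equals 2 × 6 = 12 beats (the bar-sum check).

1) 0.0ms=0b +1374.046ms=3b
2) 1374.046ms=3b +1374.046ms=3b
3) 2748.092ms=6b +1374.046ms=3b
4) 4122.137ms=9b +1374.046ms=3b
Σ=12b of 12 (131bpm 6/8) — PASS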